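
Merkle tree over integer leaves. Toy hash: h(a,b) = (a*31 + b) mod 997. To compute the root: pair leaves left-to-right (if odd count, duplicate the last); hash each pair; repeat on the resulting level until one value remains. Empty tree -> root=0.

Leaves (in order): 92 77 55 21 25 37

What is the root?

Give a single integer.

L0: [92, 77, 55, 21, 25, 37]
L1: h(92,77)=(92*31+77)%997=935 h(55,21)=(55*31+21)%997=729 h(25,37)=(25*31+37)%997=812 -> [935, 729, 812]
L2: h(935,729)=(935*31+729)%997=801 h(812,812)=(812*31+812)%997=62 -> [801, 62]
L3: h(801,62)=(801*31+62)%997=965 -> [965]

Answer: 965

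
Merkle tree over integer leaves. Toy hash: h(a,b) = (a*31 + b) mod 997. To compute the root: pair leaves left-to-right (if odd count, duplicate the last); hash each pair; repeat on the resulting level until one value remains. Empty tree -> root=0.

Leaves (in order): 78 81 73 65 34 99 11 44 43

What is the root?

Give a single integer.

L0: [78, 81, 73, 65, 34, 99, 11, 44, 43]
L1: h(78,81)=(78*31+81)%997=505 h(73,65)=(73*31+65)%997=334 h(34,99)=(34*31+99)%997=156 h(11,44)=(11*31+44)%997=385 h(43,43)=(43*31+43)%997=379 -> [505, 334, 156, 385, 379]
L2: h(505,334)=(505*31+334)%997=37 h(156,385)=(156*31+385)%997=236 h(379,379)=(379*31+379)%997=164 -> [37, 236, 164]
L3: h(37,236)=(37*31+236)%997=386 h(164,164)=(164*31+164)%997=263 -> [386, 263]
L4: h(386,263)=(386*31+263)%997=265 -> [265]

Answer: 265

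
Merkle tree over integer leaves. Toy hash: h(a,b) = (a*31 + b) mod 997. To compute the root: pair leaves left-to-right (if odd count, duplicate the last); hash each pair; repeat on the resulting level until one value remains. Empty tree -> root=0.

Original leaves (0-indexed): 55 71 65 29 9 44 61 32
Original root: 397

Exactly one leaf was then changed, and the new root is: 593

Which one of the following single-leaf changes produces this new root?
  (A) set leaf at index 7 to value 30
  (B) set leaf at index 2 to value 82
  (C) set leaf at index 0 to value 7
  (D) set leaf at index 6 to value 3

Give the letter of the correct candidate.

Answer: D

Derivation:
Original leaves: [55, 71, 65, 29, 9, 44, 61, 32]
Target new root: 593
Try each candidate change and compute the resulting root:
Candidate A: set leaf[7] = 30 -> leaves = [55, 71, 65, 29, 9, 44, 61, 30]
  L0: [55, 71, 65, 29, 9, 44, 61, 30]
  L1: h(55,71)=(55*31+71)%997=779 h(65,29)=(65*31+29)%997=50 h(9,44)=(9*31+44)%997=323 h(61,30)=(61*31+30)%997=924 -> [779, 50, 323, 924]
  L2: h(779,50)=(779*31+50)%997=271 h(323,924)=(323*31+924)%997=967 -> [271, 967]
  L3: h(271,967)=(271*31+967)%997=395 -> [395]
  root = 395 != target 593
Candidate B: set leaf[2] = 82 -> leaves = [55, 71, 82, 29, 9, 44, 61, 32]
  L0: [55, 71, 82, 29, 9, 44, 61, 32]
  L1: h(55,71)=(55*31+71)%997=779 h(82,29)=(82*31+29)%997=577 h(9,44)=(9*31+44)%997=323 h(61,32)=(61*31+32)%997=926 -> [779, 577, 323, 926]
  L2: h(779,577)=(779*31+577)%997=798 h(323,926)=(323*31+926)%997=969 -> [798, 969]
  L3: h(798,969)=(798*31+969)%997=782 -> [782]
  root = 782 != target 593
Candidate C: set leaf[0] = 7 -> leaves = [7, 71, 65, 29, 9, 44, 61, 32]
  L0: [7, 71, 65, 29, 9, 44, 61, 32]
  L1: h(7,71)=(7*31+71)%997=288 h(65,29)=(65*31+29)%997=50 h(9,44)=(9*31+44)%997=323 h(61,32)=(61*31+32)%997=926 -> [288, 50, 323, 926]
  L2: h(288,50)=(288*31+50)%997=5 h(323,926)=(323*31+926)%997=969 -> [5, 969]
  L3: h(5,969)=(5*31+969)%997=127 -> [127]
  root = 127 != target 593
Candidate D: set leaf[6] = 3 -> leaves = [55, 71, 65, 29, 9, 44, 3, 32]
  L0: [55, 71, 65, 29, 9, 44, 3, 32]
  L1: h(55,71)=(55*31+71)%997=779 h(65,29)=(65*31+29)%997=50 h(9,44)=(9*31+44)%997=323 h(3,32)=(3*31+32)%997=125 -> [779, 50, 323, 125]
  L2: h(779,50)=(779*31+50)%997=271 h(323,125)=(323*31+125)%997=168 -> [271, 168]
  L3: h(271,168)=(271*31+168)%997=593 -> [593]
  root = 593 == target 593  ** MATCH **
Candidate D produces the target root.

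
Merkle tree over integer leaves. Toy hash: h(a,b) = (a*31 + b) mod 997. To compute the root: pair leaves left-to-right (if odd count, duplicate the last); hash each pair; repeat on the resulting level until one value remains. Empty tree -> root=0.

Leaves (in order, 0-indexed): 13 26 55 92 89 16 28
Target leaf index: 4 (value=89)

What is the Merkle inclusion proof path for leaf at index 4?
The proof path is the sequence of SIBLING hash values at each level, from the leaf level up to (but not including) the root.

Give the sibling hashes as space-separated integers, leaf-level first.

L0 (leaves): [13, 26, 55, 92, 89, 16, 28], target index=4
L1: h(13,26)=(13*31+26)%997=429 [pair 0] h(55,92)=(55*31+92)%997=800 [pair 1] h(89,16)=(89*31+16)%997=781 [pair 2] h(28,28)=(28*31+28)%997=896 [pair 3] -> [429, 800, 781, 896]
  Sibling for proof at L0: 16
L2: h(429,800)=(429*31+800)%997=141 [pair 0] h(781,896)=(781*31+896)%997=182 [pair 1] -> [141, 182]
  Sibling for proof at L1: 896
L3: h(141,182)=(141*31+182)%997=565 [pair 0] -> [565]
  Sibling for proof at L2: 141
Root: 565
Proof path (sibling hashes from leaf to root): [16, 896, 141]

Answer: 16 896 141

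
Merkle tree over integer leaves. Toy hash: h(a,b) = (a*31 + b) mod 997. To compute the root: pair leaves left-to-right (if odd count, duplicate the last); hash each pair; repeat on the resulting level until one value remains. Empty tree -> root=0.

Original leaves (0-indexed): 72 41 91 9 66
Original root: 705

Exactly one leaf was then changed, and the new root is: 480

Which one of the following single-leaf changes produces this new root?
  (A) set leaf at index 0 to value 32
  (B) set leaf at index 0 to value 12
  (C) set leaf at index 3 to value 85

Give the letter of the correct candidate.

Answer: A

Derivation:
Original leaves: [72, 41, 91, 9, 66]
Target new root: 480
Try each candidate change and compute the resulting root:
Candidate A: set leaf[0] = 32 -> leaves = [32, 41, 91, 9, 66]
  L0: [32, 41, 91, 9, 66]
  L1: h(32,41)=(32*31+41)%997=36 h(91,9)=(91*31+9)%997=836 h(66,66)=(66*31+66)%997=118 -> [36, 836, 118]
  L2: h(36,836)=(36*31+836)%997=955 h(118,118)=(118*31+118)%997=785 -> [955, 785]
  L3: h(955,785)=(955*31+785)%997=480 -> [480]
  root = 480 == target 480  ** MATCH **
Candidate B: set leaf[0] = 12 -> leaves = [12, 41, 91, 9, 66]
  L0: [12, 41, 91, 9, 66]
  L1: h(12,41)=(12*31+41)%997=413 h(91,9)=(91*31+9)%997=836 h(66,66)=(66*31+66)%997=118 -> [413, 836, 118]
  L2: h(413,836)=(413*31+836)%997=678 h(118,118)=(118*31+118)%997=785 -> [678, 785]
  L3: h(678,785)=(678*31+785)%997=866 -> [866]
  root = 866 != target 480
Candidate C: set leaf[3] = 85 -> leaves = [72, 41, 91, 85, 66]
  L0: [72, 41, 91, 85, 66]
  L1: h(72,41)=(72*31+41)%997=279 h(91,85)=(91*31+85)%997=912 h(66,66)=(66*31+66)%997=118 -> [279, 912, 118]
  L2: h(279,912)=(279*31+912)%997=588 h(118,118)=(118*31+118)%997=785 -> [588, 785]
  L3: h(588,785)=(588*31+785)%997=70 -> [70]
  root = 70 != target 480
Candidate A produces the target root.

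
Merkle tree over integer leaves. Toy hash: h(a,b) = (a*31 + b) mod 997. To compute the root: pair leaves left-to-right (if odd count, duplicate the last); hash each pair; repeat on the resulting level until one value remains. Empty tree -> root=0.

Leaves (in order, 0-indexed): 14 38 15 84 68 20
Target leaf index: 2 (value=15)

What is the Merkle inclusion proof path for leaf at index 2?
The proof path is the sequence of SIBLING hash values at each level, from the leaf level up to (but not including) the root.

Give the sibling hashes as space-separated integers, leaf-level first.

Answer: 84 472 300

Derivation:
L0 (leaves): [14, 38, 15, 84, 68, 20], target index=2
L1: h(14,38)=(14*31+38)%997=472 [pair 0] h(15,84)=(15*31+84)%997=549 [pair 1] h(68,20)=(68*31+20)%997=134 [pair 2] -> [472, 549, 134]
  Sibling for proof at L0: 84
L2: h(472,549)=(472*31+549)%997=226 [pair 0] h(134,134)=(134*31+134)%997=300 [pair 1] -> [226, 300]
  Sibling for proof at L1: 472
L3: h(226,300)=(226*31+300)%997=327 [pair 0] -> [327]
  Sibling for proof at L2: 300
Root: 327
Proof path (sibling hashes from leaf to root): [84, 472, 300]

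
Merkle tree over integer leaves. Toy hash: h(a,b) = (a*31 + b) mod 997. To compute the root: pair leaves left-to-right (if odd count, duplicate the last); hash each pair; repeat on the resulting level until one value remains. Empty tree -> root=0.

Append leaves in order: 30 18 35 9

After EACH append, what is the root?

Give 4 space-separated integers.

After append 30 (leaves=[30]):
  L0: [30]
  root=30
After append 18 (leaves=[30, 18]):
  L0: [30, 18]
  L1: h(30,18)=(30*31+18)%997=948 -> [948]
  root=948
After append 35 (leaves=[30, 18, 35]):
  L0: [30, 18, 35]
  L1: h(30,18)=(30*31+18)%997=948 h(35,35)=(35*31+35)%997=123 -> [948, 123]
  L2: h(948,123)=(948*31+123)%997=598 -> [598]
  root=598
After append 9 (leaves=[30, 18, 35, 9]):
  L0: [30, 18, 35, 9]
  L1: h(30,18)=(30*31+18)%997=948 h(35,9)=(35*31+9)%997=97 -> [948, 97]
  L2: h(948,97)=(948*31+97)%997=572 -> [572]
  root=572

Answer: 30 948 598 572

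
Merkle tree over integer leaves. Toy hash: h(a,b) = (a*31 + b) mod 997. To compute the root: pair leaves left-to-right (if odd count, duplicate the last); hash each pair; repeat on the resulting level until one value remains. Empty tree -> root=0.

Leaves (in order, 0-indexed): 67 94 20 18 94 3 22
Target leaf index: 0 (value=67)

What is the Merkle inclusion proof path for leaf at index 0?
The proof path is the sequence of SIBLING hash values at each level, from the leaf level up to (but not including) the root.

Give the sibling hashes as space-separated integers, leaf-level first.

L0 (leaves): [67, 94, 20, 18, 94, 3, 22], target index=0
L1: h(67,94)=(67*31+94)%997=177 [pair 0] h(20,18)=(20*31+18)%997=638 [pair 1] h(94,3)=(94*31+3)%997=923 [pair 2] h(22,22)=(22*31+22)%997=704 [pair 3] -> [177, 638, 923, 704]
  Sibling for proof at L0: 94
L2: h(177,638)=(177*31+638)%997=143 [pair 0] h(923,704)=(923*31+704)%997=404 [pair 1] -> [143, 404]
  Sibling for proof at L1: 638
L3: h(143,404)=(143*31+404)%997=849 [pair 0] -> [849]
  Sibling for proof at L2: 404
Root: 849
Proof path (sibling hashes from leaf to root): [94, 638, 404]

Answer: 94 638 404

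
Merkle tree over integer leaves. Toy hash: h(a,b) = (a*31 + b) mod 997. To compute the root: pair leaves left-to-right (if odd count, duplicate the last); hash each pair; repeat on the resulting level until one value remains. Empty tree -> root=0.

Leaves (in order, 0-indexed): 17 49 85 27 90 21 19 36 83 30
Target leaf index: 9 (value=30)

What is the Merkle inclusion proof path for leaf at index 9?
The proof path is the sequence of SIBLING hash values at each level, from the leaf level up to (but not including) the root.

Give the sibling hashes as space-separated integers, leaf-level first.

L0 (leaves): [17, 49, 85, 27, 90, 21, 19, 36, 83, 30], target index=9
L1: h(17,49)=(17*31+49)%997=576 [pair 0] h(85,27)=(85*31+27)%997=668 [pair 1] h(90,21)=(90*31+21)%997=817 [pair 2] h(19,36)=(19*31+36)%997=625 [pair 3] h(83,30)=(83*31+30)%997=609 [pair 4] -> [576, 668, 817, 625, 609]
  Sibling for proof at L0: 83
L2: h(576,668)=(576*31+668)%997=578 [pair 0] h(817,625)=(817*31+625)%997=30 [pair 1] h(609,609)=(609*31+609)%997=545 [pair 2] -> [578, 30, 545]
  Sibling for proof at L1: 609
L3: h(578,30)=(578*31+30)%997=2 [pair 0] h(545,545)=(545*31+545)%997=491 [pair 1] -> [2, 491]
  Sibling for proof at L2: 545
L4: h(2,491)=(2*31+491)%997=553 [pair 0] -> [553]
  Sibling for proof at L3: 2
Root: 553
Proof path (sibling hashes from leaf to root): [83, 609, 545, 2]

Answer: 83 609 545 2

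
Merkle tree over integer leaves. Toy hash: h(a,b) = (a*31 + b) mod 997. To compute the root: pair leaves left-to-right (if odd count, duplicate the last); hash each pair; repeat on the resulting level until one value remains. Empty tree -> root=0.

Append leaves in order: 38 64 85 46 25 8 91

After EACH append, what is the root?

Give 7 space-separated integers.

Answer: 38 245 345 306 191 644 779

Derivation:
After append 38 (leaves=[38]):
  L0: [38]
  root=38
After append 64 (leaves=[38, 64]):
  L0: [38, 64]
  L1: h(38,64)=(38*31+64)%997=245 -> [245]
  root=245
After append 85 (leaves=[38, 64, 85]):
  L0: [38, 64, 85]
  L1: h(38,64)=(38*31+64)%997=245 h(85,85)=(85*31+85)%997=726 -> [245, 726]
  L2: h(245,726)=(245*31+726)%997=345 -> [345]
  root=345
After append 46 (leaves=[38, 64, 85, 46]):
  L0: [38, 64, 85, 46]
  L1: h(38,64)=(38*31+64)%997=245 h(85,46)=(85*31+46)%997=687 -> [245, 687]
  L2: h(245,687)=(245*31+687)%997=306 -> [306]
  root=306
After append 25 (leaves=[38, 64, 85, 46, 25]):
  L0: [38, 64, 85, 46, 25]
  L1: h(38,64)=(38*31+64)%997=245 h(85,46)=(85*31+46)%997=687 h(25,25)=(25*31+25)%997=800 -> [245, 687, 800]
  L2: h(245,687)=(245*31+687)%997=306 h(800,800)=(800*31+800)%997=675 -> [306, 675]
  L3: h(306,675)=(306*31+675)%997=191 -> [191]
  root=191
After append 8 (leaves=[38, 64, 85, 46, 25, 8]):
  L0: [38, 64, 85, 46, 25, 8]
  L1: h(38,64)=(38*31+64)%997=245 h(85,46)=(85*31+46)%997=687 h(25,8)=(25*31+8)%997=783 -> [245, 687, 783]
  L2: h(245,687)=(245*31+687)%997=306 h(783,783)=(783*31+783)%997=131 -> [306, 131]
  L3: h(306,131)=(306*31+131)%997=644 -> [644]
  root=644
After append 91 (leaves=[38, 64, 85, 46, 25, 8, 91]):
  L0: [38, 64, 85, 46, 25, 8, 91]
  L1: h(38,64)=(38*31+64)%997=245 h(85,46)=(85*31+46)%997=687 h(25,8)=(25*31+8)%997=783 h(91,91)=(91*31+91)%997=918 -> [245, 687, 783, 918]
  L2: h(245,687)=(245*31+687)%997=306 h(783,918)=(783*31+918)%997=266 -> [306, 266]
  L3: h(306,266)=(306*31+266)%997=779 -> [779]
  root=779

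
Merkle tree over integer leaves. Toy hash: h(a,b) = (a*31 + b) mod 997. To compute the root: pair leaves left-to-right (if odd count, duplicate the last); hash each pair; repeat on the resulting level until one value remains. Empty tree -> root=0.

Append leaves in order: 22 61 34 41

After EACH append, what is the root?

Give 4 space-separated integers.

Answer: 22 743 193 200

Derivation:
After append 22 (leaves=[22]):
  L0: [22]
  root=22
After append 61 (leaves=[22, 61]):
  L0: [22, 61]
  L1: h(22,61)=(22*31+61)%997=743 -> [743]
  root=743
After append 34 (leaves=[22, 61, 34]):
  L0: [22, 61, 34]
  L1: h(22,61)=(22*31+61)%997=743 h(34,34)=(34*31+34)%997=91 -> [743, 91]
  L2: h(743,91)=(743*31+91)%997=193 -> [193]
  root=193
After append 41 (leaves=[22, 61, 34, 41]):
  L0: [22, 61, 34, 41]
  L1: h(22,61)=(22*31+61)%997=743 h(34,41)=(34*31+41)%997=98 -> [743, 98]
  L2: h(743,98)=(743*31+98)%997=200 -> [200]
  root=200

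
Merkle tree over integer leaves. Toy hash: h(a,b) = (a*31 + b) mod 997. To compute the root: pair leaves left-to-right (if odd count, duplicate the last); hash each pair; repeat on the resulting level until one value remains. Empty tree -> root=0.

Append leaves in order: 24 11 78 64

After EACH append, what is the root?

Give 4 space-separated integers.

Answer: 24 755 976 962

Derivation:
After append 24 (leaves=[24]):
  L0: [24]
  root=24
After append 11 (leaves=[24, 11]):
  L0: [24, 11]
  L1: h(24,11)=(24*31+11)%997=755 -> [755]
  root=755
After append 78 (leaves=[24, 11, 78]):
  L0: [24, 11, 78]
  L1: h(24,11)=(24*31+11)%997=755 h(78,78)=(78*31+78)%997=502 -> [755, 502]
  L2: h(755,502)=(755*31+502)%997=976 -> [976]
  root=976
After append 64 (leaves=[24, 11, 78, 64]):
  L0: [24, 11, 78, 64]
  L1: h(24,11)=(24*31+11)%997=755 h(78,64)=(78*31+64)%997=488 -> [755, 488]
  L2: h(755,488)=(755*31+488)%997=962 -> [962]
  root=962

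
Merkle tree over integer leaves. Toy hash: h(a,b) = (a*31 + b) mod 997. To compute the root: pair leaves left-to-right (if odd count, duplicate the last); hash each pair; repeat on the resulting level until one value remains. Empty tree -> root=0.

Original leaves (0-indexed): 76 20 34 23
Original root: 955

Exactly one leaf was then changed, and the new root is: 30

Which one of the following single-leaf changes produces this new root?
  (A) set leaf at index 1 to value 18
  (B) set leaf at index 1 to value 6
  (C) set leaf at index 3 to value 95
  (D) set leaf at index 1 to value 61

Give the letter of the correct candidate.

Answer: C

Derivation:
Original leaves: [76, 20, 34, 23]
Target new root: 30
Try each candidate change and compute the resulting root:
Candidate A: set leaf[1] = 18 -> leaves = [76, 18, 34, 23]
  L0: [76, 18, 34, 23]
  L1: h(76,18)=(76*31+18)%997=380 h(34,23)=(34*31+23)%997=80 -> [380, 80]
  L2: h(380,80)=(380*31+80)%997=893 -> [893]
  root = 893 != target 30
Candidate B: set leaf[1] = 6 -> leaves = [76, 6, 34, 23]
  L0: [76, 6, 34, 23]
  L1: h(76,6)=(76*31+6)%997=368 h(34,23)=(34*31+23)%997=80 -> [368, 80]
  L2: h(368,80)=(368*31+80)%997=521 -> [521]
  root = 521 != target 30
Candidate C: set leaf[3] = 95 -> leaves = [76, 20, 34, 95]
  L0: [76, 20, 34, 95]
  L1: h(76,20)=(76*31+20)%997=382 h(34,95)=(34*31+95)%997=152 -> [382, 152]
  L2: h(382,152)=(382*31+152)%997=30 -> [30]
  root = 30 == target 30  ** MATCH **
Candidate D: set leaf[1] = 61 -> leaves = [76, 61, 34, 23]
  L0: [76, 61, 34, 23]
  L1: h(76,61)=(76*31+61)%997=423 h(34,23)=(34*31+23)%997=80 -> [423, 80]
  L2: h(423,80)=(423*31+80)%997=232 -> [232]
  root = 232 != target 30
Candidate C produces the target root.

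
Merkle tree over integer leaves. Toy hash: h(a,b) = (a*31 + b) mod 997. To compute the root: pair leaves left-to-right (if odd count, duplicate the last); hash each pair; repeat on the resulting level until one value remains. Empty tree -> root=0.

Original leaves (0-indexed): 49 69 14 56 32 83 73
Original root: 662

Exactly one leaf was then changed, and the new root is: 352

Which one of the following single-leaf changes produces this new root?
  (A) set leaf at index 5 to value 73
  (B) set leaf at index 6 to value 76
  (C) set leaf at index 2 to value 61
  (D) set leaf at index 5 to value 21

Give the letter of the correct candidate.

Answer: A

Derivation:
Original leaves: [49, 69, 14, 56, 32, 83, 73]
Target new root: 352
Try each candidate change and compute the resulting root:
Candidate A: set leaf[5] = 73 -> leaves = [49, 69, 14, 56, 32, 73, 73]
  L0: [49, 69, 14, 56, 32, 73, 73]
  L1: h(49,69)=(49*31+69)%997=591 h(14,56)=(14*31+56)%997=490 h(32,73)=(32*31+73)%997=68 h(73,73)=(73*31+73)%997=342 -> [591, 490, 68, 342]
  L2: h(591,490)=(591*31+490)%997=865 h(68,342)=(68*31+342)%997=456 -> [865, 456]
  L3: h(865,456)=(865*31+456)%997=352 -> [352]
  root = 352 == target 352  ** MATCH **
Candidate B: set leaf[6] = 76 -> leaves = [49, 69, 14, 56, 32, 83, 76]
  L0: [49, 69, 14, 56, 32, 83, 76]
  L1: h(49,69)=(49*31+69)%997=591 h(14,56)=(14*31+56)%997=490 h(32,83)=(32*31+83)%997=78 h(76,76)=(76*31+76)%997=438 -> [591, 490, 78, 438]
  L2: h(591,490)=(591*31+490)%997=865 h(78,438)=(78*31+438)%997=862 -> [865, 862]
  L3: h(865,862)=(865*31+862)%997=758 -> [758]
  root = 758 != target 352
Candidate C: set leaf[2] = 61 -> leaves = [49, 69, 61, 56, 32, 83, 73]
  L0: [49, 69, 61, 56, 32, 83, 73]
  L1: h(49,69)=(49*31+69)%997=591 h(61,56)=(61*31+56)%997=950 h(32,83)=(32*31+83)%997=78 h(73,73)=(73*31+73)%997=342 -> [591, 950, 78, 342]
  L2: h(591,950)=(591*31+950)%997=328 h(78,342)=(78*31+342)%997=766 -> [328, 766]
  L3: h(328,766)=(328*31+766)%997=964 -> [964]
  root = 964 != target 352
Candidate D: set leaf[5] = 21 -> leaves = [49, 69, 14, 56, 32, 21, 73]
  L0: [49, 69, 14, 56, 32, 21, 73]
  L1: h(49,69)=(49*31+69)%997=591 h(14,56)=(14*31+56)%997=490 h(32,21)=(32*31+21)%997=16 h(73,73)=(73*31+73)%997=342 -> [591, 490, 16, 342]
  L2: h(591,490)=(591*31+490)%997=865 h(16,342)=(16*31+342)%997=838 -> [865, 838]
  L3: h(865,838)=(865*31+838)%997=734 -> [734]
  root = 734 != target 352
Candidate A produces the target root.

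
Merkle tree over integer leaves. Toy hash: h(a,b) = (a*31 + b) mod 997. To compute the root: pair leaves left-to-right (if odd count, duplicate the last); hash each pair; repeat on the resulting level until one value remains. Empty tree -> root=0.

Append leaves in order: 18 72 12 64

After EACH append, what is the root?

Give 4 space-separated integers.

Answer: 18 630 971 26

Derivation:
After append 18 (leaves=[18]):
  L0: [18]
  root=18
After append 72 (leaves=[18, 72]):
  L0: [18, 72]
  L1: h(18,72)=(18*31+72)%997=630 -> [630]
  root=630
After append 12 (leaves=[18, 72, 12]):
  L0: [18, 72, 12]
  L1: h(18,72)=(18*31+72)%997=630 h(12,12)=(12*31+12)%997=384 -> [630, 384]
  L2: h(630,384)=(630*31+384)%997=971 -> [971]
  root=971
After append 64 (leaves=[18, 72, 12, 64]):
  L0: [18, 72, 12, 64]
  L1: h(18,72)=(18*31+72)%997=630 h(12,64)=(12*31+64)%997=436 -> [630, 436]
  L2: h(630,436)=(630*31+436)%997=26 -> [26]
  root=26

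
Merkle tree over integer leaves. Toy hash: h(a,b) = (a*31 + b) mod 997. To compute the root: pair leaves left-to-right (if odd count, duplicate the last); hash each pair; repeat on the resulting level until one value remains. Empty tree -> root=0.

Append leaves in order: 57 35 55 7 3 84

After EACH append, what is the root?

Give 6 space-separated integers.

Answer: 57 805 793 745 245 843

Derivation:
After append 57 (leaves=[57]):
  L0: [57]
  root=57
After append 35 (leaves=[57, 35]):
  L0: [57, 35]
  L1: h(57,35)=(57*31+35)%997=805 -> [805]
  root=805
After append 55 (leaves=[57, 35, 55]):
  L0: [57, 35, 55]
  L1: h(57,35)=(57*31+35)%997=805 h(55,55)=(55*31+55)%997=763 -> [805, 763]
  L2: h(805,763)=(805*31+763)%997=793 -> [793]
  root=793
After append 7 (leaves=[57, 35, 55, 7]):
  L0: [57, 35, 55, 7]
  L1: h(57,35)=(57*31+35)%997=805 h(55,7)=(55*31+7)%997=715 -> [805, 715]
  L2: h(805,715)=(805*31+715)%997=745 -> [745]
  root=745
After append 3 (leaves=[57, 35, 55, 7, 3]):
  L0: [57, 35, 55, 7, 3]
  L1: h(57,35)=(57*31+35)%997=805 h(55,7)=(55*31+7)%997=715 h(3,3)=(3*31+3)%997=96 -> [805, 715, 96]
  L2: h(805,715)=(805*31+715)%997=745 h(96,96)=(96*31+96)%997=81 -> [745, 81]
  L3: h(745,81)=(745*31+81)%997=245 -> [245]
  root=245
After append 84 (leaves=[57, 35, 55, 7, 3, 84]):
  L0: [57, 35, 55, 7, 3, 84]
  L1: h(57,35)=(57*31+35)%997=805 h(55,7)=(55*31+7)%997=715 h(3,84)=(3*31+84)%997=177 -> [805, 715, 177]
  L2: h(805,715)=(805*31+715)%997=745 h(177,177)=(177*31+177)%997=679 -> [745, 679]
  L3: h(745,679)=(745*31+679)%997=843 -> [843]
  root=843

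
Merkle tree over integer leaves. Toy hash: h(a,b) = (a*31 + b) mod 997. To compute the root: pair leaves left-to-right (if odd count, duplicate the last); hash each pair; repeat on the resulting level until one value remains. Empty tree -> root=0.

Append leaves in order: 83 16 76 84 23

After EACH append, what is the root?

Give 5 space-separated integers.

After append 83 (leaves=[83]):
  L0: [83]
  root=83
After append 16 (leaves=[83, 16]):
  L0: [83, 16]
  L1: h(83,16)=(83*31+16)%997=595 -> [595]
  root=595
After append 76 (leaves=[83, 16, 76]):
  L0: [83, 16, 76]
  L1: h(83,16)=(83*31+16)%997=595 h(76,76)=(76*31+76)%997=438 -> [595, 438]
  L2: h(595,438)=(595*31+438)%997=937 -> [937]
  root=937
After append 84 (leaves=[83, 16, 76, 84]):
  L0: [83, 16, 76, 84]
  L1: h(83,16)=(83*31+16)%997=595 h(76,84)=(76*31+84)%997=446 -> [595, 446]
  L2: h(595,446)=(595*31+446)%997=945 -> [945]
  root=945
After append 23 (leaves=[83, 16, 76, 84, 23]):
  L0: [83, 16, 76, 84, 23]
  L1: h(83,16)=(83*31+16)%997=595 h(76,84)=(76*31+84)%997=446 h(23,23)=(23*31+23)%997=736 -> [595, 446, 736]
  L2: h(595,446)=(595*31+446)%997=945 h(736,736)=(736*31+736)%997=621 -> [945, 621]
  L3: h(945,621)=(945*31+621)%997=6 -> [6]
  root=6

Answer: 83 595 937 945 6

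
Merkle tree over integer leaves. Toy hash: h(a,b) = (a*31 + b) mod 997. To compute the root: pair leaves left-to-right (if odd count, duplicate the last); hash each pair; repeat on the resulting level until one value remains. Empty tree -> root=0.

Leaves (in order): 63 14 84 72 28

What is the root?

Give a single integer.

Answer: 936

Derivation:
L0: [63, 14, 84, 72, 28]
L1: h(63,14)=(63*31+14)%997=970 h(84,72)=(84*31+72)%997=682 h(28,28)=(28*31+28)%997=896 -> [970, 682, 896]
L2: h(970,682)=(970*31+682)%997=842 h(896,896)=(896*31+896)%997=756 -> [842, 756]
L3: h(842,756)=(842*31+756)%997=936 -> [936]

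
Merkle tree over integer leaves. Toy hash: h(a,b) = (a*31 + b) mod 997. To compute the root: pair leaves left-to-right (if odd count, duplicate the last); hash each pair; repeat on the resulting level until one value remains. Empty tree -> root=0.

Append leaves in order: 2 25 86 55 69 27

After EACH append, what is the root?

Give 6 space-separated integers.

Answer: 2 87 464 433 331 981

Derivation:
After append 2 (leaves=[2]):
  L0: [2]
  root=2
After append 25 (leaves=[2, 25]):
  L0: [2, 25]
  L1: h(2,25)=(2*31+25)%997=87 -> [87]
  root=87
After append 86 (leaves=[2, 25, 86]):
  L0: [2, 25, 86]
  L1: h(2,25)=(2*31+25)%997=87 h(86,86)=(86*31+86)%997=758 -> [87, 758]
  L2: h(87,758)=(87*31+758)%997=464 -> [464]
  root=464
After append 55 (leaves=[2, 25, 86, 55]):
  L0: [2, 25, 86, 55]
  L1: h(2,25)=(2*31+25)%997=87 h(86,55)=(86*31+55)%997=727 -> [87, 727]
  L2: h(87,727)=(87*31+727)%997=433 -> [433]
  root=433
After append 69 (leaves=[2, 25, 86, 55, 69]):
  L0: [2, 25, 86, 55, 69]
  L1: h(2,25)=(2*31+25)%997=87 h(86,55)=(86*31+55)%997=727 h(69,69)=(69*31+69)%997=214 -> [87, 727, 214]
  L2: h(87,727)=(87*31+727)%997=433 h(214,214)=(214*31+214)%997=866 -> [433, 866]
  L3: h(433,866)=(433*31+866)%997=331 -> [331]
  root=331
After append 27 (leaves=[2, 25, 86, 55, 69, 27]):
  L0: [2, 25, 86, 55, 69, 27]
  L1: h(2,25)=(2*31+25)%997=87 h(86,55)=(86*31+55)%997=727 h(69,27)=(69*31+27)%997=172 -> [87, 727, 172]
  L2: h(87,727)=(87*31+727)%997=433 h(172,172)=(172*31+172)%997=519 -> [433, 519]
  L3: h(433,519)=(433*31+519)%997=981 -> [981]
  root=981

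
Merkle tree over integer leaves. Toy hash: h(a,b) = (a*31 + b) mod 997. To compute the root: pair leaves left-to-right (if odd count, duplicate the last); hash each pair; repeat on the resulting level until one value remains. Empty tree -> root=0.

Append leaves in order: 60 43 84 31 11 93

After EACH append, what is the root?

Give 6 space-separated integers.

Answer: 60 906 864 811 513 146

Derivation:
After append 60 (leaves=[60]):
  L0: [60]
  root=60
After append 43 (leaves=[60, 43]):
  L0: [60, 43]
  L1: h(60,43)=(60*31+43)%997=906 -> [906]
  root=906
After append 84 (leaves=[60, 43, 84]):
  L0: [60, 43, 84]
  L1: h(60,43)=(60*31+43)%997=906 h(84,84)=(84*31+84)%997=694 -> [906, 694]
  L2: h(906,694)=(906*31+694)%997=864 -> [864]
  root=864
After append 31 (leaves=[60, 43, 84, 31]):
  L0: [60, 43, 84, 31]
  L1: h(60,43)=(60*31+43)%997=906 h(84,31)=(84*31+31)%997=641 -> [906, 641]
  L2: h(906,641)=(906*31+641)%997=811 -> [811]
  root=811
After append 11 (leaves=[60, 43, 84, 31, 11]):
  L0: [60, 43, 84, 31, 11]
  L1: h(60,43)=(60*31+43)%997=906 h(84,31)=(84*31+31)%997=641 h(11,11)=(11*31+11)%997=352 -> [906, 641, 352]
  L2: h(906,641)=(906*31+641)%997=811 h(352,352)=(352*31+352)%997=297 -> [811, 297]
  L3: h(811,297)=(811*31+297)%997=513 -> [513]
  root=513
After append 93 (leaves=[60, 43, 84, 31, 11, 93]):
  L0: [60, 43, 84, 31, 11, 93]
  L1: h(60,43)=(60*31+43)%997=906 h(84,31)=(84*31+31)%997=641 h(11,93)=(11*31+93)%997=434 -> [906, 641, 434]
  L2: h(906,641)=(906*31+641)%997=811 h(434,434)=(434*31+434)%997=927 -> [811, 927]
  L3: h(811,927)=(811*31+927)%997=146 -> [146]
  root=146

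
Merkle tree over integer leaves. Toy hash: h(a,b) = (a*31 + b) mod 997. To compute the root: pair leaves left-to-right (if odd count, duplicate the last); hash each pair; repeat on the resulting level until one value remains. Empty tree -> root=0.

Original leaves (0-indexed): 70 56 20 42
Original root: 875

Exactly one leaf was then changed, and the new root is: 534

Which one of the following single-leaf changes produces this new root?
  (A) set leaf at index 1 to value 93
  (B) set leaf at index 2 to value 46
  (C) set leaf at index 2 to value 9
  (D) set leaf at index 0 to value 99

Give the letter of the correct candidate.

Answer: C

Derivation:
Original leaves: [70, 56, 20, 42]
Target new root: 534
Try each candidate change and compute the resulting root:
Candidate A: set leaf[1] = 93 -> leaves = [70, 93, 20, 42]
  L0: [70, 93, 20, 42]
  L1: h(70,93)=(70*31+93)%997=269 h(20,42)=(20*31+42)%997=662 -> [269, 662]
  L2: h(269,662)=(269*31+662)%997=28 -> [28]
  root = 28 != target 534
Candidate B: set leaf[2] = 46 -> leaves = [70, 56, 46, 42]
  L0: [70, 56, 46, 42]
  L1: h(70,56)=(70*31+56)%997=232 h(46,42)=(46*31+42)%997=471 -> [232, 471]
  L2: h(232,471)=(232*31+471)%997=684 -> [684]
  root = 684 != target 534
Candidate C: set leaf[2] = 9 -> leaves = [70, 56, 9, 42]
  L0: [70, 56, 9, 42]
  L1: h(70,56)=(70*31+56)%997=232 h(9,42)=(9*31+42)%997=321 -> [232, 321]
  L2: h(232,321)=(232*31+321)%997=534 -> [534]
  root = 534 == target 534  ** MATCH **
Candidate D: set leaf[0] = 99 -> leaves = [99, 56, 20, 42]
  L0: [99, 56, 20, 42]
  L1: h(99,56)=(99*31+56)%997=134 h(20,42)=(20*31+42)%997=662 -> [134, 662]
  L2: h(134,662)=(134*31+662)%997=828 -> [828]
  root = 828 != target 534
Candidate C produces the target root.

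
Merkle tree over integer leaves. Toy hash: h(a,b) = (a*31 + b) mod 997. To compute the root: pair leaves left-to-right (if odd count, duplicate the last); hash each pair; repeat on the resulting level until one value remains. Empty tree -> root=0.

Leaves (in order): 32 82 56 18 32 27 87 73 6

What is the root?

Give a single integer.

L0: [32, 82, 56, 18, 32, 27, 87, 73, 6]
L1: h(32,82)=(32*31+82)%997=77 h(56,18)=(56*31+18)%997=757 h(32,27)=(32*31+27)%997=22 h(87,73)=(87*31+73)%997=776 h(6,6)=(6*31+6)%997=192 -> [77, 757, 22, 776, 192]
L2: h(77,757)=(77*31+757)%997=153 h(22,776)=(22*31+776)%997=461 h(192,192)=(192*31+192)%997=162 -> [153, 461, 162]
L3: h(153,461)=(153*31+461)%997=219 h(162,162)=(162*31+162)%997=199 -> [219, 199]
L4: h(219,199)=(219*31+199)%997=9 -> [9]

Answer: 9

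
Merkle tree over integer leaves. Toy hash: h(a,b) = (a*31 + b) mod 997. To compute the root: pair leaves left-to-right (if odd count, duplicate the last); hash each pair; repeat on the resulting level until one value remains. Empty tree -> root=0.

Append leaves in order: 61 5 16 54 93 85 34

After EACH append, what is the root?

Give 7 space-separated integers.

After append 61 (leaves=[61]):
  L0: [61]
  root=61
After append 5 (leaves=[61, 5]):
  L0: [61, 5]
  L1: h(61,5)=(61*31+5)%997=899 -> [899]
  root=899
After append 16 (leaves=[61, 5, 16]):
  L0: [61, 5, 16]
  L1: h(61,5)=(61*31+5)%997=899 h(16,16)=(16*31+16)%997=512 -> [899, 512]
  L2: h(899,512)=(899*31+512)%997=465 -> [465]
  root=465
After append 54 (leaves=[61, 5, 16, 54]):
  L0: [61, 5, 16, 54]
  L1: h(61,5)=(61*31+5)%997=899 h(16,54)=(16*31+54)%997=550 -> [899, 550]
  L2: h(899,550)=(899*31+550)%997=503 -> [503]
  root=503
After append 93 (leaves=[61, 5, 16, 54, 93]):
  L0: [61, 5, 16, 54, 93]
  L1: h(61,5)=(61*31+5)%997=899 h(16,54)=(16*31+54)%997=550 h(93,93)=(93*31+93)%997=982 -> [899, 550, 982]
  L2: h(899,550)=(899*31+550)%997=503 h(982,982)=(982*31+982)%997=517 -> [503, 517]
  L3: h(503,517)=(503*31+517)%997=158 -> [158]
  root=158
After append 85 (leaves=[61, 5, 16, 54, 93, 85]):
  L0: [61, 5, 16, 54, 93, 85]
  L1: h(61,5)=(61*31+5)%997=899 h(16,54)=(16*31+54)%997=550 h(93,85)=(93*31+85)%997=974 -> [899, 550, 974]
  L2: h(899,550)=(899*31+550)%997=503 h(974,974)=(974*31+974)%997=261 -> [503, 261]
  L3: h(503,261)=(503*31+261)%997=899 -> [899]
  root=899
After append 34 (leaves=[61, 5, 16, 54, 93, 85, 34]):
  L0: [61, 5, 16, 54, 93, 85, 34]
  L1: h(61,5)=(61*31+5)%997=899 h(16,54)=(16*31+54)%997=550 h(93,85)=(93*31+85)%997=974 h(34,34)=(34*31+34)%997=91 -> [899, 550, 974, 91]
  L2: h(899,550)=(899*31+550)%997=503 h(974,91)=(974*31+91)%997=375 -> [503, 375]
  L3: h(503,375)=(503*31+375)%997=16 -> [16]
  root=16

Answer: 61 899 465 503 158 899 16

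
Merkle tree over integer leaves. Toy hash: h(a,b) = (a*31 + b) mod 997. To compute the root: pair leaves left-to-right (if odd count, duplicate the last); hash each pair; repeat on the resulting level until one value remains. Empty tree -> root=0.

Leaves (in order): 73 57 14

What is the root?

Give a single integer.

Answer: 584

Derivation:
L0: [73, 57, 14]
L1: h(73,57)=(73*31+57)%997=326 h(14,14)=(14*31+14)%997=448 -> [326, 448]
L2: h(326,448)=(326*31+448)%997=584 -> [584]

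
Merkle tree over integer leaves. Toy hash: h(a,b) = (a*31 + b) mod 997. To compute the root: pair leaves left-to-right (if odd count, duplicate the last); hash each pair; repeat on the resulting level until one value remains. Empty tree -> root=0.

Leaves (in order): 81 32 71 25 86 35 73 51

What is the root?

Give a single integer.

L0: [81, 32, 71, 25, 86, 35, 73, 51]
L1: h(81,32)=(81*31+32)%997=549 h(71,25)=(71*31+25)%997=232 h(86,35)=(86*31+35)%997=707 h(73,51)=(73*31+51)%997=320 -> [549, 232, 707, 320]
L2: h(549,232)=(549*31+232)%997=302 h(707,320)=(707*31+320)%997=303 -> [302, 303]
L3: h(302,303)=(302*31+303)%997=692 -> [692]

Answer: 692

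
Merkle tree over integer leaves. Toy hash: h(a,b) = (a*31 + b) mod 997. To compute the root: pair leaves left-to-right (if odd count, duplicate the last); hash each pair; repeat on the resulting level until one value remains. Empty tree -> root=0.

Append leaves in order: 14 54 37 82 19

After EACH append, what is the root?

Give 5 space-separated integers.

After append 14 (leaves=[14]):
  L0: [14]
  root=14
After append 54 (leaves=[14, 54]):
  L0: [14, 54]
  L1: h(14,54)=(14*31+54)%997=488 -> [488]
  root=488
After append 37 (leaves=[14, 54, 37]):
  L0: [14, 54, 37]
  L1: h(14,54)=(14*31+54)%997=488 h(37,37)=(37*31+37)%997=187 -> [488, 187]
  L2: h(488,187)=(488*31+187)%997=360 -> [360]
  root=360
After append 82 (leaves=[14, 54, 37, 82]):
  L0: [14, 54, 37, 82]
  L1: h(14,54)=(14*31+54)%997=488 h(37,82)=(37*31+82)%997=232 -> [488, 232]
  L2: h(488,232)=(488*31+232)%997=405 -> [405]
  root=405
After append 19 (leaves=[14, 54, 37, 82, 19]):
  L0: [14, 54, 37, 82, 19]
  L1: h(14,54)=(14*31+54)%997=488 h(37,82)=(37*31+82)%997=232 h(19,19)=(19*31+19)%997=608 -> [488, 232, 608]
  L2: h(488,232)=(488*31+232)%997=405 h(608,608)=(608*31+608)%997=513 -> [405, 513]
  L3: h(405,513)=(405*31+513)%997=107 -> [107]
  root=107

Answer: 14 488 360 405 107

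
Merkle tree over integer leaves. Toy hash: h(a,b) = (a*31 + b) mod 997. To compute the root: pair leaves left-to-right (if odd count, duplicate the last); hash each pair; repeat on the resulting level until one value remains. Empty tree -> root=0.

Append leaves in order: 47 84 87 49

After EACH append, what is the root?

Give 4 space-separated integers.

Answer: 47 544 705 667

Derivation:
After append 47 (leaves=[47]):
  L0: [47]
  root=47
After append 84 (leaves=[47, 84]):
  L0: [47, 84]
  L1: h(47,84)=(47*31+84)%997=544 -> [544]
  root=544
After append 87 (leaves=[47, 84, 87]):
  L0: [47, 84, 87]
  L1: h(47,84)=(47*31+84)%997=544 h(87,87)=(87*31+87)%997=790 -> [544, 790]
  L2: h(544,790)=(544*31+790)%997=705 -> [705]
  root=705
After append 49 (leaves=[47, 84, 87, 49]):
  L0: [47, 84, 87, 49]
  L1: h(47,84)=(47*31+84)%997=544 h(87,49)=(87*31+49)%997=752 -> [544, 752]
  L2: h(544,752)=(544*31+752)%997=667 -> [667]
  root=667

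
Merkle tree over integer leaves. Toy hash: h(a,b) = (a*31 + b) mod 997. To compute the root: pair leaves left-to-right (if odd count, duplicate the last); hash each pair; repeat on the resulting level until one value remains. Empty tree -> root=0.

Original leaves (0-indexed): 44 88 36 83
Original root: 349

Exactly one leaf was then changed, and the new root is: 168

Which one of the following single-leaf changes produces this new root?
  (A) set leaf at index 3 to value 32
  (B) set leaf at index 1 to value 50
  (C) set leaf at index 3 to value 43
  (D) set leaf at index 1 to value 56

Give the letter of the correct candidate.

Answer: B

Derivation:
Original leaves: [44, 88, 36, 83]
Target new root: 168
Try each candidate change and compute the resulting root:
Candidate A: set leaf[3] = 32 -> leaves = [44, 88, 36, 32]
  L0: [44, 88, 36, 32]
  L1: h(44,88)=(44*31+88)%997=455 h(36,32)=(36*31+32)%997=151 -> [455, 151]
  L2: h(455,151)=(455*31+151)%997=298 -> [298]
  root = 298 != target 168
Candidate B: set leaf[1] = 50 -> leaves = [44, 50, 36, 83]
  L0: [44, 50, 36, 83]
  L1: h(44,50)=(44*31+50)%997=417 h(36,83)=(36*31+83)%997=202 -> [417, 202]
  L2: h(417,202)=(417*31+202)%997=168 -> [168]
  root = 168 == target 168  ** MATCH **
Candidate C: set leaf[3] = 43 -> leaves = [44, 88, 36, 43]
  L0: [44, 88, 36, 43]
  L1: h(44,88)=(44*31+88)%997=455 h(36,43)=(36*31+43)%997=162 -> [455, 162]
  L2: h(455,162)=(455*31+162)%997=309 -> [309]
  root = 309 != target 168
Candidate D: set leaf[1] = 56 -> leaves = [44, 56, 36, 83]
  L0: [44, 56, 36, 83]
  L1: h(44,56)=(44*31+56)%997=423 h(36,83)=(36*31+83)%997=202 -> [423, 202]
  L2: h(423,202)=(423*31+202)%997=354 -> [354]
  root = 354 != target 168
Candidate B produces the target root.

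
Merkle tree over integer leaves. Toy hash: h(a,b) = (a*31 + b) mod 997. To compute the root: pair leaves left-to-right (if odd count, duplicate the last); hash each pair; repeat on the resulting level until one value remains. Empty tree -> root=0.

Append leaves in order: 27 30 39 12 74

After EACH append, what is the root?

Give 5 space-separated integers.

Answer: 27 867 209 182 661

Derivation:
After append 27 (leaves=[27]):
  L0: [27]
  root=27
After append 30 (leaves=[27, 30]):
  L0: [27, 30]
  L1: h(27,30)=(27*31+30)%997=867 -> [867]
  root=867
After append 39 (leaves=[27, 30, 39]):
  L0: [27, 30, 39]
  L1: h(27,30)=(27*31+30)%997=867 h(39,39)=(39*31+39)%997=251 -> [867, 251]
  L2: h(867,251)=(867*31+251)%997=209 -> [209]
  root=209
After append 12 (leaves=[27, 30, 39, 12]):
  L0: [27, 30, 39, 12]
  L1: h(27,30)=(27*31+30)%997=867 h(39,12)=(39*31+12)%997=224 -> [867, 224]
  L2: h(867,224)=(867*31+224)%997=182 -> [182]
  root=182
After append 74 (leaves=[27, 30, 39, 12, 74]):
  L0: [27, 30, 39, 12, 74]
  L1: h(27,30)=(27*31+30)%997=867 h(39,12)=(39*31+12)%997=224 h(74,74)=(74*31+74)%997=374 -> [867, 224, 374]
  L2: h(867,224)=(867*31+224)%997=182 h(374,374)=(374*31+374)%997=4 -> [182, 4]
  L3: h(182,4)=(182*31+4)%997=661 -> [661]
  root=661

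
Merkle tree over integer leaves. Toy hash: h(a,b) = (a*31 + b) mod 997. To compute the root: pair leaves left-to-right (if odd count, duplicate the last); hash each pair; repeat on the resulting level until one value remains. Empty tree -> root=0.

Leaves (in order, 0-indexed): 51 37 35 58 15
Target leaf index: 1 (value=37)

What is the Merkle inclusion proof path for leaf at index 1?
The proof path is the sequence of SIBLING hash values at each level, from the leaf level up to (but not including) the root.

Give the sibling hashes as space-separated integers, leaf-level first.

L0 (leaves): [51, 37, 35, 58, 15], target index=1
L1: h(51,37)=(51*31+37)%997=621 [pair 0] h(35,58)=(35*31+58)%997=146 [pair 1] h(15,15)=(15*31+15)%997=480 [pair 2] -> [621, 146, 480]
  Sibling for proof at L0: 51
L2: h(621,146)=(621*31+146)%997=454 [pair 0] h(480,480)=(480*31+480)%997=405 [pair 1] -> [454, 405]
  Sibling for proof at L1: 146
L3: h(454,405)=(454*31+405)%997=521 [pair 0] -> [521]
  Sibling for proof at L2: 405
Root: 521
Proof path (sibling hashes from leaf to root): [51, 146, 405]

Answer: 51 146 405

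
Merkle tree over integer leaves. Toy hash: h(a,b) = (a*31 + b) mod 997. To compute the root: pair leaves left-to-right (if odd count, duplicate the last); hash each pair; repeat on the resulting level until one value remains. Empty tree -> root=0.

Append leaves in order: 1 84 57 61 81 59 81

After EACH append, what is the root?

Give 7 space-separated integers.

After append 1 (leaves=[1]):
  L0: [1]
  root=1
After append 84 (leaves=[1, 84]):
  L0: [1, 84]
  L1: h(1,84)=(1*31+84)%997=115 -> [115]
  root=115
After append 57 (leaves=[1, 84, 57]):
  L0: [1, 84, 57]
  L1: h(1,84)=(1*31+84)%997=115 h(57,57)=(57*31+57)%997=827 -> [115, 827]
  L2: h(115,827)=(115*31+827)%997=404 -> [404]
  root=404
After append 61 (leaves=[1, 84, 57, 61]):
  L0: [1, 84, 57, 61]
  L1: h(1,84)=(1*31+84)%997=115 h(57,61)=(57*31+61)%997=831 -> [115, 831]
  L2: h(115,831)=(115*31+831)%997=408 -> [408]
  root=408
After append 81 (leaves=[1, 84, 57, 61, 81]):
  L0: [1, 84, 57, 61, 81]
  L1: h(1,84)=(1*31+84)%997=115 h(57,61)=(57*31+61)%997=831 h(81,81)=(81*31+81)%997=598 -> [115, 831, 598]
  L2: h(115,831)=(115*31+831)%997=408 h(598,598)=(598*31+598)%997=193 -> [408, 193]
  L3: h(408,193)=(408*31+193)%997=877 -> [877]
  root=877
After append 59 (leaves=[1, 84, 57, 61, 81, 59]):
  L0: [1, 84, 57, 61, 81, 59]
  L1: h(1,84)=(1*31+84)%997=115 h(57,61)=(57*31+61)%997=831 h(81,59)=(81*31+59)%997=576 -> [115, 831, 576]
  L2: h(115,831)=(115*31+831)%997=408 h(576,576)=(576*31+576)%997=486 -> [408, 486]
  L3: h(408,486)=(408*31+486)%997=173 -> [173]
  root=173
After append 81 (leaves=[1, 84, 57, 61, 81, 59, 81]):
  L0: [1, 84, 57, 61, 81, 59, 81]
  L1: h(1,84)=(1*31+84)%997=115 h(57,61)=(57*31+61)%997=831 h(81,59)=(81*31+59)%997=576 h(81,81)=(81*31+81)%997=598 -> [115, 831, 576, 598]
  L2: h(115,831)=(115*31+831)%997=408 h(576,598)=(576*31+598)%997=508 -> [408, 508]
  L3: h(408,508)=(408*31+508)%997=195 -> [195]
  root=195

Answer: 1 115 404 408 877 173 195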